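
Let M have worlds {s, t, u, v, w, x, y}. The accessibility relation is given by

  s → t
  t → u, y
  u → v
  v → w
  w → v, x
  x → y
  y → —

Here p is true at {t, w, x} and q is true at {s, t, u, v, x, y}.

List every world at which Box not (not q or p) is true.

s: successors {t}; not (not q or p) there: t:F. ✗
t: successors {u, y}; not (not q or p) there: u:T, y:T. ✓
u: successors {v}; not (not q or p) there: v:T. ✓
v: successors {w}; not (not q or p) there: w:F. ✗
w: successors {v, x}; not (not q or p) there: v:T, x:F. ✗
x: successors {y}; not (not q or p) there: y:T. ✓
y: no successors, so Box not (not q or p) holds vacuously. ✓

{t, u, x, y}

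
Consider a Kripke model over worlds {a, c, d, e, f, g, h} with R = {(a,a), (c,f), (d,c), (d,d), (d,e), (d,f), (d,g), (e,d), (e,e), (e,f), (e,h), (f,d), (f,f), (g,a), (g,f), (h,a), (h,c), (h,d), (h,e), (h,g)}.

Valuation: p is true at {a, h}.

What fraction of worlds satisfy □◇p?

a: successors {a}; ◇p there: a:T. ✓
c: successors {f}; ◇p there: f:F. ✗
d: successors {c, d, e, f, g}; ◇p there: c:F, d:F, e:T, f:F, g:T. ✗
e: successors {d, e, f, h}; ◇p there: d:F, e:T, f:F, h:T. ✗
f: successors {d, f}; ◇p there: d:F, f:F. ✗
g: successors {a, f}; ◇p there: a:T, f:F. ✗
h: successors {a, c, d, e, g}; ◇p there: a:T, c:F, d:F, e:T, g:T. ✗
That's 1 of 7 worlds, so 1/7.

1/7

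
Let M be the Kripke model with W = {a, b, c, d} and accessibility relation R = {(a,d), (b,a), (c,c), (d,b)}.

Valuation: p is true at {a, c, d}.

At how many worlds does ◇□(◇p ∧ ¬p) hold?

a: successors {d}; □(◇p ∧ ¬p) there: d:T. ✓
b: successors {a}; □(◇p ∧ ¬p) there: a:F. ✗
c: successors {c}; □(◇p ∧ ¬p) there: c:F. ✗
d: successors {b}; □(◇p ∧ ¬p) there: b:F. ✗
Satisfying worlds: {a}.

1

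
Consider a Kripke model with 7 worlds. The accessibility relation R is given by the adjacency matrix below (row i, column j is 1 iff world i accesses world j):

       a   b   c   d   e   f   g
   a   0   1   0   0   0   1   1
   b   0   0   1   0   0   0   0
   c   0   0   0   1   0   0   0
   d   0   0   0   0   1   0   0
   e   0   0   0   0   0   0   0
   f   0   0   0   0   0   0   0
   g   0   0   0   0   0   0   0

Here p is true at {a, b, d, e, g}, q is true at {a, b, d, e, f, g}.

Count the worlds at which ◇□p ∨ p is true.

6

a: ◇□p is T, p is T. ✓
b: ◇□p is T, p is T. ✓
c: ◇□p is T, p is F. ✓
d: ◇□p is T, p is T. ✓
e: ◇□p is F, p is T. ✓
f: ◇□p is F, p is F. ✗
g: ◇□p is F, p is T. ✓
Satisfying worlds: {a, b, c, d, e, g}.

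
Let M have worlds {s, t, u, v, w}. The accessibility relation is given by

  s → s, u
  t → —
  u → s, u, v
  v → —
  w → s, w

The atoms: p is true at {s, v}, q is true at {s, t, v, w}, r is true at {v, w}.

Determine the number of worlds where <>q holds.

3

s: successors {s, u}; q there: s:T, u:F. ✓
t: no successors, so <>q fails. ✗
u: successors {s, u, v}; q there: s:T, u:F, v:T. ✓
v: no successors, so <>q fails. ✗
w: successors {s, w}; q there: s:T, w:T. ✓
Satisfying worlds: {s, u, w}.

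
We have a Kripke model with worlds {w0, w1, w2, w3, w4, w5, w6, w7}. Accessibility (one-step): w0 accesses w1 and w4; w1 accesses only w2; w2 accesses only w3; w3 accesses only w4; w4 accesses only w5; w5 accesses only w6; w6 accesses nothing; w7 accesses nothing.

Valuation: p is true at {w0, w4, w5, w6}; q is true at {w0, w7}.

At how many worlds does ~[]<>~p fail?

3

w0: []<>~p is F. ✓
w1: []<>~p is T. ✗
w2: []<>~p is F. ✓
w3: []<>~p is F. ✓
w4: []<>~p is F. ✓
w5: []<>~p is F. ✓
w6: []<>~p is T. ✗
w7: []<>~p is T. ✗
Satisfying worlds: {w0, w2, w3, w4, w5}.
So ~[]<>~p fails at the other 3 worlds.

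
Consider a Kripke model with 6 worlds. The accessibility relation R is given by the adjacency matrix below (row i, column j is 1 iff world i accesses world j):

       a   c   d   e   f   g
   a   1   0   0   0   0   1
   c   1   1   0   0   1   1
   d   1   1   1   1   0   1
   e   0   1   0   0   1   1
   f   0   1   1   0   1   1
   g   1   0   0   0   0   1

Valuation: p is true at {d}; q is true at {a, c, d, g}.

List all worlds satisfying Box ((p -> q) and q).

a: successors {a, g}; (p -> q) and q there: a:T, g:T. ✓
c: successors {a, c, f, g}; (p -> q) and q there: a:T, c:T, f:F, g:T. ✗
d: successors {a, c, d, e, g}; (p -> q) and q there: a:T, c:T, d:T, e:F, g:T. ✗
e: successors {c, f, g}; (p -> q) and q there: c:T, f:F, g:T. ✗
f: successors {c, d, f, g}; (p -> q) and q there: c:T, d:T, f:F, g:T. ✗
g: successors {a, g}; (p -> q) and q there: a:T, g:T. ✓

{a, g}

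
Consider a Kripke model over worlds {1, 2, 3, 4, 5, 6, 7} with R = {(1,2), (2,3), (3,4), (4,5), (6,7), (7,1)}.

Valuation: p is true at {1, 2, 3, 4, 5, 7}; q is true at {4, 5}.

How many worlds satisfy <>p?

6

1: successors {2}; p there: 2:T. ✓
2: successors {3}; p there: 3:T. ✓
3: successors {4}; p there: 4:T. ✓
4: successors {5}; p there: 5:T. ✓
5: no successors, so <>p fails. ✗
6: successors {7}; p there: 7:T. ✓
7: successors {1}; p there: 1:T. ✓
Satisfying worlds: {1, 2, 3, 4, 6, 7}.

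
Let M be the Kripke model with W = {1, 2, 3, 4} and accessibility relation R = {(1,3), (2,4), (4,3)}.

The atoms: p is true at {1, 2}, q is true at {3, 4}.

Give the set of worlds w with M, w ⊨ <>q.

1: successors {3}; q there: 3:T. ✓
2: successors {4}; q there: 4:T. ✓
3: no successors, so <>q fails. ✗
4: successors {3}; q there: 3:T. ✓

{1, 2, 4}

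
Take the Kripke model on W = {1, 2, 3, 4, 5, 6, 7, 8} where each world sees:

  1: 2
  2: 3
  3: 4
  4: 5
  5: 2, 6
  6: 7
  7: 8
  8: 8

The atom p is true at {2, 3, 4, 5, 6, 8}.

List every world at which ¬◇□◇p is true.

1: ◇□◇p is T. ✗
2: ◇□◇p is T. ✗
3: ◇□◇p is T. ✗
4: ◇□◇p is F. ✓
5: ◇□◇p is T. ✗
6: ◇□◇p is T. ✗
7: ◇□◇p is T. ✗
8: ◇□◇p is T. ✗

{4}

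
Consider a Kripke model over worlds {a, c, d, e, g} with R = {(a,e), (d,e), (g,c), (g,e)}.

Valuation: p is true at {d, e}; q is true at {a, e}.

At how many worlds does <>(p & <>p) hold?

0

a: successors {e}; p & <>p there: e:F. ✗
c: no successors, so <>(p & <>p) fails. ✗
d: successors {e}; p & <>p there: e:F. ✗
e: no successors, so <>(p & <>p) fails. ✗
g: successors {c, e}; p & <>p there: c:F, e:F. ✗
Satisfying worlds: ∅.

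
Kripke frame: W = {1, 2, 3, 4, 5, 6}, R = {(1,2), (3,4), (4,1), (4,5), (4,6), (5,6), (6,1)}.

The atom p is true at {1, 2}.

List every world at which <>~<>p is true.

{1, 4}

1: successors {2}; ~<>p there: 2:T. ✓
2: no successors, so <>~<>p fails. ✗
3: successors {4}; ~<>p there: 4:F. ✗
4: successors {1, 5, 6}; ~<>p there: 1:F, 5:T, 6:F. ✓
5: successors {6}; ~<>p there: 6:F. ✗
6: successors {1}; ~<>p there: 1:F. ✗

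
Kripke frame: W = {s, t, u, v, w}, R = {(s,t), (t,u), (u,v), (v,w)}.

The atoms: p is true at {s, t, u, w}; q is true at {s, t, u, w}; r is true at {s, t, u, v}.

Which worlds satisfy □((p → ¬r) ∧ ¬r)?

s: successors {t}; (p → ¬r) ∧ ¬r there: t:F. ✗
t: successors {u}; (p → ¬r) ∧ ¬r there: u:F. ✗
u: successors {v}; (p → ¬r) ∧ ¬r there: v:F. ✗
v: successors {w}; (p → ¬r) ∧ ¬r there: w:T. ✓
w: no successors, so □((p → ¬r) ∧ ¬r) holds vacuously. ✓

{v, w}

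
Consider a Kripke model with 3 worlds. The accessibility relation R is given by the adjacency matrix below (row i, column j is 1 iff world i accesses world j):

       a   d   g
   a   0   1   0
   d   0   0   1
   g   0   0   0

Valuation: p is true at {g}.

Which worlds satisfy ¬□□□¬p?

a: □□□¬p is T. ✗
d: □□□¬p is T. ✗
g: □□□¬p is T. ✗

∅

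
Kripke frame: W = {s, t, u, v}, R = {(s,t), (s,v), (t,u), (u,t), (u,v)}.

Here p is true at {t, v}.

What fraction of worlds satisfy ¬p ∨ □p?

3/4

s: ¬p is T, □p is T. ✓
t: ¬p is F, □p is F. ✗
u: ¬p is T, □p is T. ✓
v: ¬p is F, □p is T. ✓
That's 3 of 4 worlds, so 3/4.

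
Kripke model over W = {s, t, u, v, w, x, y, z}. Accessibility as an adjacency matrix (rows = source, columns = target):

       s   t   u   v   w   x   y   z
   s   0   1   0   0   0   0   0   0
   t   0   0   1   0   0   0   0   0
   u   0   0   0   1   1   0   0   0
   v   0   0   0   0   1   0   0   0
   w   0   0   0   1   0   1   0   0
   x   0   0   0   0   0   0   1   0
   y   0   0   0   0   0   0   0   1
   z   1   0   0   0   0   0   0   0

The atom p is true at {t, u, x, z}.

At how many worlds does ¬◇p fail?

s: ◇p is T. ✗
t: ◇p is T. ✗
u: ◇p is F. ✓
v: ◇p is F. ✓
w: ◇p is T. ✗
x: ◇p is F. ✓
y: ◇p is T. ✗
z: ◇p is F. ✓
Satisfying worlds: {u, v, x, z}.
So ¬◇p fails at the other 4 worlds.

4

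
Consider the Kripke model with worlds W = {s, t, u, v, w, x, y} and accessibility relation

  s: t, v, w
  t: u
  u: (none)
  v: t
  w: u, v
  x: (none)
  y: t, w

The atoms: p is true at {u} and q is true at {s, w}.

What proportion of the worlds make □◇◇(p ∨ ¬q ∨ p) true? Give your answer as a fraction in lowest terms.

s: successors {t, v, w}; ◇◇(p ∨ ¬q ∨ p) there: t:F, v:T, w:T. ✗
t: successors {u}; ◇◇(p ∨ ¬q ∨ p) there: u:F. ✗
u: no successors, so □◇◇(p ∨ ¬q ∨ p) holds vacuously. ✓
v: successors {t}; ◇◇(p ∨ ¬q ∨ p) there: t:F. ✗
w: successors {u, v}; ◇◇(p ∨ ¬q ∨ p) there: u:F, v:T. ✗
x: no successors, so □◇◇(p ∨ ¬q ∨ p) holds vacuously. ✓
y: successors {t, w}; ◇◇(p ∨ ¬q ∨ p) there: t:F, w:T. ✗
That's 2 of 7 worlds, so 2/7.

2/7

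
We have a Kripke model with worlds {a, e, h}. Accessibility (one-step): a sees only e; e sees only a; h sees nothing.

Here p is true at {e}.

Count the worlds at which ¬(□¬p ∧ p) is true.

2

a: □¬p ∧ p is F. ✓
e: □¬p ∧ p is T. ✗
h: □¬p ∧ p is F. ✓
Satisfying worlds: {a, h}.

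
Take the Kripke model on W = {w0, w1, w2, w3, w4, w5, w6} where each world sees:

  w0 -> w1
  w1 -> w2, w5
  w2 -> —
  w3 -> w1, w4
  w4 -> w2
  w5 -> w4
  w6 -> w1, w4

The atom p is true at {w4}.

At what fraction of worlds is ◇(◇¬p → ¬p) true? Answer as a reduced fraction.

w0: successors {w1}; ◇¬p → ¬p there: w1:T. ✓
w1: successors {w2, w5}; ◇¬p → ¬p there: w2:T, w5:T. ✓
w2: no successors, so ◇(◇¬p → ¬p) fails. ✗
w3: successors {w1, w4}; ◇¬p → ¬p there: w1:T, w4:F. ✓
w4: successors {w2}; ◇¬p → ¬p there: w2:T. ✓
w5: successors {w4}; ◇¬p → ¬p there: w4:F. ✗
w6: successors {w1, w4}; ◇¬p → ¬p there: w1:T, w4:F. ✓
That's 5 of 7 worlds, so 5/7.

5/7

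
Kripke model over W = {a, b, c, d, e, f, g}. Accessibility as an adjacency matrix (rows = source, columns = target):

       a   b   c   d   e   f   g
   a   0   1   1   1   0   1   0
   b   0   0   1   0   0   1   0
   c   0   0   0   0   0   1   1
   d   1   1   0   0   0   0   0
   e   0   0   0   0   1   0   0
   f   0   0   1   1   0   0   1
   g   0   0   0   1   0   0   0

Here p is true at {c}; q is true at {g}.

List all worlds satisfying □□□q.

∅

a: successors {b, c, d, f}; □□q there: b:F, c:F, d:F, f:F. ✗
b: successors {c, f}; □□q there: c:F, f:F. ✗
c: successors {f, g}; □□q there: f:F, g:F. ✗
d: successors {a, b}; □□q there: a:F, b:F. ✗
e: successors {e}; □□q there: e:F. ✗
f: successors {c, d, g}; □□q there: c:F, d:F, g:F. ✗
g: successors {d}; □□q there: d:F. ✗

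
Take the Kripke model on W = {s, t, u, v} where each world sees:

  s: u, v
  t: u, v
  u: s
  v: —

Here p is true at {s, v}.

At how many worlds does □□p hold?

s: successors {u, v}; □p there: u:T, v:T. ✓
t: successors {u, v}; □p there: u:T, v:T. ✓
u: successors {s}; □p there: s:F. ✗
v: no successors, so □□p holds vacuously. ✓
Satisfying worlds: {s, t, v}.

3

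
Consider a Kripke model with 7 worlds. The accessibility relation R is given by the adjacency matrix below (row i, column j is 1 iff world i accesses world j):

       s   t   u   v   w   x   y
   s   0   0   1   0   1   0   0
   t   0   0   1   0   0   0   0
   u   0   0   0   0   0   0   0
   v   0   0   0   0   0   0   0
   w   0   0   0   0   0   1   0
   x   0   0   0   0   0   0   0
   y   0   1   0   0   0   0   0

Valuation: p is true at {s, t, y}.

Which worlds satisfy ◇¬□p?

s: successors {u, w}; ¬□p there: u:F, w:T. ✓
t: successors {u}; ¬□p there: u:F. ✗
u: no successors, so ◇¬□p fails. ✗
v: no successors, so ◇¬□p fails. ✗
w: successors {x}; ¬□p there: x:F. ✗
x: no successors, so ◇¬□p fails. ✗
y: successors {t}; ¬□p there: t:T. ✓

{s, y}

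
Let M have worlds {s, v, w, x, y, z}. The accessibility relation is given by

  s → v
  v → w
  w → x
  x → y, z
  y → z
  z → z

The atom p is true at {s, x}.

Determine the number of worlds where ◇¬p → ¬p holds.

s: ◇¬p is T, ¬p is F. ✗
v: ◇¬p is T, ¬p is T. ✓
w: ◇¬p is F, ¬p is T. ✓
x: ◇¬p is T, ¬p is F. ✗
y: ◇¬p is T, ¬p is T. ✓
z: ◇¬p is T, ¬p is T. ✓
Satisfying worlds: {v, w, y, z}.

4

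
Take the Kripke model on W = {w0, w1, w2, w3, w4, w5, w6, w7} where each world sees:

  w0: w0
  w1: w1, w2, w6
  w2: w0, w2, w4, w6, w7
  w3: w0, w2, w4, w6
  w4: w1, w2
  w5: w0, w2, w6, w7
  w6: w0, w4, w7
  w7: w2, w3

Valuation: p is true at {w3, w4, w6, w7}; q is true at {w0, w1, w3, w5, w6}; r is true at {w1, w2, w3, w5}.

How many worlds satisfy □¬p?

w0: successors {w0}; ¬p there: w0:T. ✓
w1: successors {w1, w2, w6}; ¬p there: w1:T, w2:T, w6:F. ✗
w2: successors {w0, w2, w4, w6, w7}; ¬p there: w0:T, w2:T, w4:F, w6:F, w7:F. ✗
w3: successors {w0, w2, w4, w6}; ¬p there: w0:T, w2:T, w4:F, w6:F. ✗
w4: successors {w1, w2}; ¬p there: w1:T, w2:T. ✓
w5: successors {w0, w2, w6, w7}; ¬p there: w0:T, w2:T, w6:F, w7:F. ✗
w6: successors {w0, w4, w7}; ¬p there: w0:T, w4:F, w7:F. ✗
w7: successors {w2, w3}; ¬p there: w2:T, w3:F. ✗
Satisfying worlds: {w0, w4}.

2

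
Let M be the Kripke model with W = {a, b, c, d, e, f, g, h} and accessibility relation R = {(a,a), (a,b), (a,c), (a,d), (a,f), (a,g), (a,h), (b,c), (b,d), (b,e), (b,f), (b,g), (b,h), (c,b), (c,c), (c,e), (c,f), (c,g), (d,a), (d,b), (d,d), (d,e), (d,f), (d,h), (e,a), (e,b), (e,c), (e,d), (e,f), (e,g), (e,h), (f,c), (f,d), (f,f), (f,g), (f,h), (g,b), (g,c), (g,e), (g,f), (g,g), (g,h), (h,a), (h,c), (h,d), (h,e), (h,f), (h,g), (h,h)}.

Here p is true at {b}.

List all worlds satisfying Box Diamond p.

∅

a: successors {a, b, c, d, f, g, h}; Diamond p there: a:T, b:F, c:T, d:T, f:F, g:T, h:F. ✗
b: successors {c, d, e, f, g, h}; Diamond p there: c:T, d:T, e:T, f:F, g:T, h:F. ✗
c: successors {b, c, e, f, g}; Diamond p there: b:F, c:T, e:T, f:F, g:T. ✗
d: successors {a, b, d, e, f, h}; Diamond p there: a:T, b:F, d:T, e:T, f:F, h:F. ✗
e: successors {a, b, c, d, f, g, h}; Diamond p there: a:T, b:F, c:T, d:T, f:F, g:T, h:F. ✗
f: successors {c, d, f, g, h}; Diamond p there: c:T, d:T, f:F, g:T, h:F. ✗
g: successors {b, c, e, f, g, h}; Diamond p there: b:F, c:T, e:T, f:F, g:T, h:F. ✗
h: successors {a, c, d, e, f, g, h}; Diamond p there: a:T, c:T, d:T, e:T, f:F, g:T, h:F. ✗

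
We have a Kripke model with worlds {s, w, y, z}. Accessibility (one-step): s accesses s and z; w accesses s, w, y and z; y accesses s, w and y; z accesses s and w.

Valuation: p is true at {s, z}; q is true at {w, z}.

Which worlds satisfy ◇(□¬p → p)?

{s, w, y, z}

s: successors {s, z}; □¬p → p there: s:T, z:T. ✓
w: successors {s, w, y, z}; □¬p → p there: s:T, w:T, y:T, z:T. ✓
y: successors {s, w, y}; □¬p → p there: s:T, w:T, y:T. ✓
z: successors {s, w}; □¬p → p there: s:T, w:T. ✓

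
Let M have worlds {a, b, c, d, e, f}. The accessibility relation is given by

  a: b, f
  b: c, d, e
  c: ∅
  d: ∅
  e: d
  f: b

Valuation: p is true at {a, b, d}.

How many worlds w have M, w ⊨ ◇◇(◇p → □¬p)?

a: successors {b, f}; ◇(◇p → □¬p) there: b:T, f:F. ✓
b: successors {c, d, e}; ◇(◇p → □¬p) there: c:F, d:F, e:T. ✓
c: no successors, so ◇◇(◇p → □¬p) fails. ✗
d: no successors, so ◇◇(◇p → □¬p) fails. ✗
e: successors {d}; ◇(◇p → □¬p) there: d:F. ✗
f: successors {b}; ◇(◇p → □¬p) there: b:T. ✓
Satisfying worlds: {a, b, f}.

3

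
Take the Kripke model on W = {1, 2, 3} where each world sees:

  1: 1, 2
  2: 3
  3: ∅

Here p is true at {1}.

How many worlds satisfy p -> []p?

2

1: p is T, []p is F. ✗
2: p is F, []p is F. ✓
3: p is F, []p is T. ✓
Satisfying worlds: {2, 3}.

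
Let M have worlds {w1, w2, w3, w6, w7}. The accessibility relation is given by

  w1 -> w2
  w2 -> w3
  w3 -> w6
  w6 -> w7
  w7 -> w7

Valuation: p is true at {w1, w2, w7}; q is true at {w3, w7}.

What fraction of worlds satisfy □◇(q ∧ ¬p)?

1/5

w1: successors {w2}; ◇(q ∧ ¬p) there: w2:T. ✓
w2: successors {w3}; ◇(q ∧ ¬p) there: w3:F. ✗
w3: successors {w6}; ◇(q ∧ ¬p) there: w6:F. ✗
w6: successors {w7}; ◇(q ∧ ¬p) there: w7:F. ✗
w7: successors {w7}; ◇(q ∧ ¬p) there: w7:F. ✗
That's 1 of 5 worlds, so 1/5.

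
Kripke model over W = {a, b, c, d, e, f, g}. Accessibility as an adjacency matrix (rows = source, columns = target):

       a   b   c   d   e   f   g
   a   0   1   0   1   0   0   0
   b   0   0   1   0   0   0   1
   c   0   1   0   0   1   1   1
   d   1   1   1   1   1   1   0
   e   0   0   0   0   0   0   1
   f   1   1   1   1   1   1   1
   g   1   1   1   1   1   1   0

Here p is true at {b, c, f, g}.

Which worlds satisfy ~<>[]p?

{b, e}

a: <>[]p is T. ✗
b: <>[]p is F. ✓
c: <>[]p is T. ✗
d: <>[]p is T. ✗
e: <>[]p is F. ✓
f: <>[]p is T. ✗
g: <>[]p is T. ✗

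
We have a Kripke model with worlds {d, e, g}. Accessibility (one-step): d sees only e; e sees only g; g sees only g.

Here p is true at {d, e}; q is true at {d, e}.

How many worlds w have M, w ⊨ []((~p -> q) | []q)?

1

d: successors {e}; (~p -> q) | []q there: e:T. ✓
e: successors {g}; (~p -> q) | []q there: g:F. ✗
g: successors {g}; (~p -> q) | []q there: g:F. ✗
Satisfying worlds: {d}.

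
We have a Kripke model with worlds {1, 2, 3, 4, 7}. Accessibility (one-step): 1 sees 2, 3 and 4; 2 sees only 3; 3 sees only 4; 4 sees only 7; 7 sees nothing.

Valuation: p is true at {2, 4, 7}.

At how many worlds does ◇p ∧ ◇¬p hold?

1: ◇p is T, ◇¬p is T. ✓
2: ◇p is F, ◇¬p is T. ✗
3: ◇p is T, ◇¬p is F. ✗
4: ◇p is T, ◇¬p is F. ✗
7: ◇p is F, ◇¬p is F. ✗
Satisfying worlds: {1}.

1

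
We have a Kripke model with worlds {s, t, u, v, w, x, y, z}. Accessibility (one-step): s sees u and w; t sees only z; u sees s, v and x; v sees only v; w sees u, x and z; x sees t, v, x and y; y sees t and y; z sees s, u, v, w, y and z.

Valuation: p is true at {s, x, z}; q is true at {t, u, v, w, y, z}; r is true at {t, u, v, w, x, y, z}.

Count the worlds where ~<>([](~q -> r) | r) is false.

s: <>([](~q -> r) | r) is T. ✗
t: <>([](~q -> r) | r) is T. ✗
u: <>([](~q -> r) | r) is T. ✗
v: <>([](~q -> r) | r) is T. ✗
w: <>([](~q -> r) | r) is T. ✗
x: <>([](~q -> r) | r) is T. ✗
y: <>([](~q -> r) | r) is T. ✗
z: <>([](~q -> r) | r) is T. ✗
Satisfying worlds: ∅.
So ~<>([](~q -> r) | r) fails at the other 8 worlds.

8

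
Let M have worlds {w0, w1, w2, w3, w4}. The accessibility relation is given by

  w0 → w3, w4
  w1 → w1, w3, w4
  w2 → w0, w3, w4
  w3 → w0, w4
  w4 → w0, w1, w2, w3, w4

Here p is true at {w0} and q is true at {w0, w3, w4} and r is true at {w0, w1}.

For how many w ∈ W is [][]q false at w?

w0: successors {w3, w4}; []q there: w3:T, w4:F. ✗
w1: successors {w1, w3, w4}; []q there: w1:F, w3:T, w4:F. ✗
w2: successors {w0, w3, w4}; []q there: w0:T, w3:T, w4:F. ✗
w3: successors {w0, w4}; []q there: w0:T, w4:F. ✗
w4: successors {w0, w1, w2, w3, w4}; []q there: w0:T, w1:F, w2:T, w3:T, w4:F. ✗
Satisfying worlds: ∅.
So [][]q fails at the other 5 worlds.

5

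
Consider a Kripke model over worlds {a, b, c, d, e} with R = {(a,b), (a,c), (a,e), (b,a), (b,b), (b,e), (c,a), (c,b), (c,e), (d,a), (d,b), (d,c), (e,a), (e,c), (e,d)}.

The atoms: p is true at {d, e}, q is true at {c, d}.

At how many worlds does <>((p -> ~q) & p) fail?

2

a: successors {b, c, e}; (p -> ~q) & p there: b:F, c:F, e:T. ✓
b: successors {a, b, e}; (p -> ~q) & p there: a:F, b:F, e:T. ✓
c: successors {a, b, e}; (p -> ~q) & p there: a:F, b:F, e:T. ✓
d: successors {a, b, c}; (p -> ~q) & p there: a:F, b:F, c:F. ✗
e: successors {a, c, d}; (p -> ~q) & p there: a:F, c:F, d:F. ✗
Satisfying worlds: {a, b, c}.
So <>((p -> ~q) & p) fails at the other 2 worlds.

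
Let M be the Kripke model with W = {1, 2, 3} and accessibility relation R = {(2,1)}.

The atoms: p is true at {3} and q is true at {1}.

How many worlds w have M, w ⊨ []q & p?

1: []q is T, p is F. ✗
2: []q is T, p is F. ✗
3: []q is T, p is T. ✓
Satisfying worlds: {3}.

1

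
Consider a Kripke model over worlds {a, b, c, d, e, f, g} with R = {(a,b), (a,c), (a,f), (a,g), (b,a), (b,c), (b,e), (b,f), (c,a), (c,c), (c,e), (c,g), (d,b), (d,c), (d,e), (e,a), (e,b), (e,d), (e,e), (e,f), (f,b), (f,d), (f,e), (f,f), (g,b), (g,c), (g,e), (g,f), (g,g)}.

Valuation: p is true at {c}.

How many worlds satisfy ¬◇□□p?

a: ◇□□p is F. ✓
b: ◇□□p is F. ✓
c: ◇□□p is F. ✓
d: ◇□□p is F. ✓
e: ◇□□p is F. ✓
f: ◇□□p is F. ✓
g: ◇□□p is F. ✓
Satisfying worlds: {a, b, c, d, e, f, g}.

7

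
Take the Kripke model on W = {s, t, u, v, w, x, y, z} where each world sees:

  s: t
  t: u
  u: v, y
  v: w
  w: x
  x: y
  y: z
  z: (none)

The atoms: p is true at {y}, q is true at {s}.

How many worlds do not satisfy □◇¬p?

s: successors {t}; ◇¬p there: t:T. ✓
t: successors {u}; ◇¬p there: u:T. ✓
u: successors {v, y}; ◇¬p there: v:T, y:T. ✓
v: successors {w}; ◇¬p there: w:T. ✓
w: successors {x}; ◇¬p there: x:F. ✗
x: successors {y}; ◇¬p there: y:T. ✓
y: successors {z}; ◇¬p there: z:F. ✗
z: no successors, so □◇¬p holds vacuously. ✓
Satisfying worlds: {s, t, u, v, x, z}.
So □◇¬p fails at the other 2 worlds.

2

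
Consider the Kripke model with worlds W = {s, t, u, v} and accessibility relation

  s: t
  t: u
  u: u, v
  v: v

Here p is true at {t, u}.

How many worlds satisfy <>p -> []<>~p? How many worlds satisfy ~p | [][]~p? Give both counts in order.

For <>p -> []<>~p:
s: <>p is T, []<>~p is F. ✗
t: <>p is T, []<>~p is T. ✓
u: <>p is T, []<>~p is T. ✓
v: <>p is F, []<>~p is T. ✓
— 3 worlds.
For ~p | [][]~p:
s: ~p is T, [][]~p is F. ✓
t: ~p is F, [][]~p is F. ✗
u: ~p is F, [][]~p is F. ✗
v: ~p is T, [][]~p is T. ✓
— 2 worlds.

3 and 2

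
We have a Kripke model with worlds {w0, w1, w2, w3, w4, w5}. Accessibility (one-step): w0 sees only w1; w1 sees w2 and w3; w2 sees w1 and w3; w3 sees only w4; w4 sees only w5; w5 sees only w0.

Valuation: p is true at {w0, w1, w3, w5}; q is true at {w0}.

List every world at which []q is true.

w0: successors {w1}; q there: w1:F. ✗
w1: successors {w2, w3}; q there: w2:F, w3:F. ✗
w2: successors {w1, w3}; q there: w1:F, w3:F. ✗
w3: successors {w4}; q there: w4:F. ✗
w4: successors {w5}; q there: w5:F. ✗
w5: successors {w0}; q there: w0:T. ✓

{w5}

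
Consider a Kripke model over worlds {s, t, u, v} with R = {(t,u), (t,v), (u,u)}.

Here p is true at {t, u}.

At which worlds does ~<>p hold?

s: <>p is F. ✓
t: <>p is T. ✗
u: <>p is T. ✗
v: <>p is F. ✓

{s, v}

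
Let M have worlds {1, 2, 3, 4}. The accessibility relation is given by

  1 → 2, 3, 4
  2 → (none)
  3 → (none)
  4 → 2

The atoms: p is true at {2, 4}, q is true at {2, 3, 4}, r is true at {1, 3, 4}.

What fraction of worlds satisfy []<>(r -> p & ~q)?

1/2

1: successors {2, 3, 4}; <>(r -> p & ~q) there: 2:F, 3:F, 4:T. ✗
2: no successors, so []<>(r -> p & ~q) holds vacuously. ✓
3: no successors, so []<>(r -> p & ~q) holds vacuously. ✓
4: successors {2}; <>(r -> p & ~q) there: 2:F. ✗
That's 2 of 4 worlds, so 2/4 = 1/2.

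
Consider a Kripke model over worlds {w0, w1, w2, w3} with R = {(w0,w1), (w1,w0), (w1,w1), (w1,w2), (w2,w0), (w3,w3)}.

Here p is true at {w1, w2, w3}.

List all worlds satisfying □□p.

{w2, w3}

w0: successors {w1}; □p there: w1:F. ✗
w1: successors {w0, w1, w2}; □p there: w0:T, w1:F, w2:F. ✗
w2: successors {w0}; □p there: w0:T. ✓
w3: successors {w3}; □p there: w3:T. ✓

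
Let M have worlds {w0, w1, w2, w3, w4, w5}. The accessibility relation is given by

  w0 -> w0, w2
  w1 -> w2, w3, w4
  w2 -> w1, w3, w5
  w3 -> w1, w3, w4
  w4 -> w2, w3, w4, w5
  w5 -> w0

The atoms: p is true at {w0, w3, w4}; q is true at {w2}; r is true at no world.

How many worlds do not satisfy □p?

5

w0: successors {w0, w2}; p there: w0:T, w2:F. ✗
w1: successors {w2, w3, w4}; p there: w2:F, w3:T, w4:T. ✗
w2: successors {w1, w3, w5}; p there: w1:F, w3:T, w5:F. ✗
w3: successors {w1, w3, w4}; p there: w1:F, w3:T, w4:T. ✗
w4: successors {w2, w3, w4, w5}; p there: w2:F, w3:T, w4:T, w5:F. ✗
w5: successors {w0}; p there: w0:T. ✓
Satisfying worlds: {w5}.
So □p fails at the other 5 worlds.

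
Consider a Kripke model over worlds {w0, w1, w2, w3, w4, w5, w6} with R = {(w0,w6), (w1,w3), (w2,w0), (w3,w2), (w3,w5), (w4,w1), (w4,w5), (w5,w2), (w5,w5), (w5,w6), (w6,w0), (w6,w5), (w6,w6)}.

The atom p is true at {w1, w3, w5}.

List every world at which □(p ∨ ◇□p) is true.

{w1, w4}

w0: successors {w6}; p ∨ ◇□p there: w6:F. ✗
w1: successors {w3}; p ∨ ◇□p there: w3:T. ✓
w2: successors {w0}; p ∨ ◇□p there: w0:F. ✗
w3: successors {w2, w5}; p ∨ ◇□p there: w2:F, w5:T. ✗
w4: successors {w1, w5}; p ∨ ◇□p there: w1:T, w5:T. ✓
w5: successors {w2, w5, w6}; p ∨ ◇□p there: w2:F, w5:T, w6:F. ✗
w6: successors {w0, w5, w6}; p ∨ ◇□p there: w0:F, w5:T, w6:F. ✗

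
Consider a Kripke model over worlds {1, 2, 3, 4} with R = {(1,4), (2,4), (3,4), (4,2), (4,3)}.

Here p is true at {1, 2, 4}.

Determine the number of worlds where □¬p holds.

0

1: successors {4}; ¬p there: 4:F. ✗
2: successors {4}; ¬p there: 4:F. ✗
3: successors {4}; ¬p there: 4:F. ✗
4: successors {2, 3}; ¬p there: 2:F, 3:T. ✗
Satisfying worlds: ∅.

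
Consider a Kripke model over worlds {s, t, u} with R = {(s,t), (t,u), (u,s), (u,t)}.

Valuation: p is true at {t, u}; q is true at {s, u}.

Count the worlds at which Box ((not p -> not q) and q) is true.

s: successors {t}; (not p -> not q) and q there: t:F. ✗
t: successors {u}; (not p -> not q) and q there: u:T. ✓
u: successors {s, t}; (not p -> not q) and q there: s:F, t:F. ✗
Satisfying worlds: {t}.

1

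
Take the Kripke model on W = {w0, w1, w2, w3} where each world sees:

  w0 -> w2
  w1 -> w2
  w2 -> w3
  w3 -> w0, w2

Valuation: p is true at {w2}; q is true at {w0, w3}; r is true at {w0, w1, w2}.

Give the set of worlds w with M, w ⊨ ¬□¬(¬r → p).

w0: □¬(¬r → p) is F. ✓
w1: □¬(¬r → p) is F. ✓
w2: □¬(¬r → p) is T. ✗
w3: □¬(¬r → p) is F. ✓

{w0, w1, w3}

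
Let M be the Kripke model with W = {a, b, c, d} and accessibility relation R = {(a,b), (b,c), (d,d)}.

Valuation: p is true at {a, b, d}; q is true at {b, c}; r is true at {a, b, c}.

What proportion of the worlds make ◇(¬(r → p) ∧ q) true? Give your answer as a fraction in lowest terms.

a: successors {b}; ¬(r → p) ∧ q there: b:F. ✗
b: successors {c}; ¬(r → p) ∧ q there: c:T. ✓
c: no successors, so ◇(¬(r → p) ∧ q) fails. ✗
d: successors {d}; ¬(r → p) ∧ q there: d:F. ✗
That's 1 of 4 worlds, so 1/4.

1/4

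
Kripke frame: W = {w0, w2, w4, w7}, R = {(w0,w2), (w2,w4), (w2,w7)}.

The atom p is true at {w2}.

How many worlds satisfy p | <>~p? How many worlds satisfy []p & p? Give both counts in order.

1 and 0

For p | <>~p:
w0: p is F, <>~p is F. ✗
w2: p is T, <>~p is T. ✓
w4: p is F, <>~p is F. ✗
w7: p is F, <>~p is F. ✗
— 1 world.
For []p & p:
w0: []p is T, p is F. ✗
w2: []p is F, p is T. ✗
w4: []p is T, p is F. ✗
w7: []p is T, p is F. ✗
— 0 worlds.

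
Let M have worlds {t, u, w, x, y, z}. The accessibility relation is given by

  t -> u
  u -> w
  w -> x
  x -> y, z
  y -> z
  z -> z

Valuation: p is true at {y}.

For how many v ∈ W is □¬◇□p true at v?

6

t: successors {u}; ¬◇□p there: u:T. ✓
u: successors {w}; ¬◇□p there: w:T. ✓
w: successors {x}; ¬◇□p there: x:T. ✓
x: successors {y, z}; ¬◇□p there: y:T, z:T. ✓
y: successors {z}; ¬◇□p there: z:T. ✓
z: successors {z}; ¬◇□p there: z:T. ✓
Satisfying worlds: {t, u, w, x, y, z}.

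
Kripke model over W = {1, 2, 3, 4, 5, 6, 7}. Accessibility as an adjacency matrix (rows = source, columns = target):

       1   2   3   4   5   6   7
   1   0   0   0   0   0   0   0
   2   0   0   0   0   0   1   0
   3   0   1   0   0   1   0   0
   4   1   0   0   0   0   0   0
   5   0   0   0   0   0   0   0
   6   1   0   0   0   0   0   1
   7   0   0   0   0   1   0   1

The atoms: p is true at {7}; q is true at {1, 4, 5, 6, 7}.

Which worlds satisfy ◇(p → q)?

{2, 3, 4, 6, 7}

1: no successors, so ◇(p → q) fails. ✗
2: successors {6}; p → q there: 6:T. ✓
3: successors {2, 5}; p → q there: 2:T, 5:T. ✓
4: successors {1}; p → q there: 1:T. ✓
5: no successors, so ◇(p → q) fails. ✗
6: successors {1, 7}; p → q there: 1:T, 7:T. ✓
7: successors {5, 7}; p → q there: 5:T, 7:T. ✓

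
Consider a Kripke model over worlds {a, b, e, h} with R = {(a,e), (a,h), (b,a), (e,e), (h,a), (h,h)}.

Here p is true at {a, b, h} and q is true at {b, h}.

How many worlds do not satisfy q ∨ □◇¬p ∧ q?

a: q is F, □◇¬p ∧ q is F. ✗
b: q is T, □◇¬p ∧ q is T. ✓
e: q is F, □◇¬p ∧ q is F. ✗
h: q is T, □◇¬p ∧ q is F. ✓
Satisfying worlds: {b, h}.
So q ∨ □◇¬p ∧ q fails at the other 2 worlds.

2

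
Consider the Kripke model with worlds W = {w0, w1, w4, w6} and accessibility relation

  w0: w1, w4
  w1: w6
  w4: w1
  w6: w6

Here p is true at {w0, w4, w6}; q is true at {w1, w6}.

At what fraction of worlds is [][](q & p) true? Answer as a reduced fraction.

3/4

w0: successors {w1, w4}; [](q & p) there: w1:T, w4:F. ✗
w1: successors {w6}; [](q & p) there: w6:T. ✓
w4: successors {w1}; [](q & p) there: w1:T. ✓
w6: successors {w6}; [](q & p) there: w6:T. ✓
That's 3 of 4 worlds, so 3/4.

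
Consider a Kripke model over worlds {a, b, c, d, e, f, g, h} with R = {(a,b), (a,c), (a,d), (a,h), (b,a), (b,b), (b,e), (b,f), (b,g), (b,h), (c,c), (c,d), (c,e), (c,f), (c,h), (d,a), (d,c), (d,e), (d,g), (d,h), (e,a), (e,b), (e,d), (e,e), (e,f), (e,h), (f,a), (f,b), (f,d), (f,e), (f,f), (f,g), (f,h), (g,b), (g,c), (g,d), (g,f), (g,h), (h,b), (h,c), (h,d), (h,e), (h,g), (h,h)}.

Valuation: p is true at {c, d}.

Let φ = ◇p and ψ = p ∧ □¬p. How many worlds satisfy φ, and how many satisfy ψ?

7 and 0

For ◇p:
a: successors {b, c, d, h}; p there: b:F, c:T, d:T, h:F. ✓
b: successors {a, b, e, f, g, h}; p there: a:F, b:F, e:F, f:F, g:F, h:F. ✗
c: successors {c, d, e, f, h}; p there: c:T, d:T, e:F, f:F, h:F. ✓
d: successors {a, c, e, g, h}; p there: a:F, c:T, e:F, g:F, h:F. ✓
e: successors {a, b, d, e, f, h}; p there: a:F, b:F, d:T, e:F, f:F, h:F. ✓
f: successors {a, b, d, e, f, g, h}; p there: a:F, b:F, d:T, e:F, f:F, g:F, h:F. ✓
g: successors {b, c, d, f, h}; p there: b:F, c:T, d:T, f:F, h:F. ✓
h: successors {b, c, d, e, g, h}; p there: b:F, c:T, d:T, e:F, g:F, h:F. ✓
— 7 worlds.
For p ∧ □¬p:
a: p is F, □¬p is F. ✗
b: p is F, □¬p is T. ✗
c: p is T, □¬p is F. ✗
d: p is T, □¬p is F. ✗
e: p is F, □¬p is F. ✗
f: p is F, □¬p is F. ✗
g: p is F, □¬p is F. ✗
h: p is F, □¬p is F. ✗
— 0 worlds.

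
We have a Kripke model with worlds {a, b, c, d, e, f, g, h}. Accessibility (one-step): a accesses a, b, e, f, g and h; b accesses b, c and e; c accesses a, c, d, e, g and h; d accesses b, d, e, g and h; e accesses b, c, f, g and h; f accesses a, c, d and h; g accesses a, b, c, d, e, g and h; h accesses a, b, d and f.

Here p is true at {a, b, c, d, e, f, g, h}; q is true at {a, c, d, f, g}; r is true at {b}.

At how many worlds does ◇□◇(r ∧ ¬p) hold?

a: successors {a, b, e, f, g, h}; □◇(r ∧ ¬p) there: a:F, b:F, e:F, f:F, g:F, h:F. ✗
b: successors {b, c, e}; □◇(r ∧ ¬p) there: b:F, c:F, e:F. ✗
c: successors {a, c, d, e, g, h}; □◇(r ∧ ¬p) there: a:F, c:F, d:F, e:F, g:F, h:F. ✗
d: successors {b, d, e, g, h}; □◇(r ∧ ¬p) there: b:F, d:F, e:F, g:F, h:F. ✗
e: successors {b, c, f, g, h}; □◇(r ∧ ¬p) there: b:F, c:F, f:F, g:F, h:F. ✗
f: successors {a, c, d, h}; □◇(r ∧ ¬p) there: a:F, c:F, d:F, h:F. ✗
g: successors {a, b, c, d, e, g, h}; □◇(r ∧ ¬p) there: a:F, b:F, c:F, d:F, e:F, g:F, h:F. ✗
h: successors {a, b, d, f}; □◇(r ∧ ¬p) there: a:F, b:F, d:F, f:F. ✗
Satisfying worlds: ∅.

0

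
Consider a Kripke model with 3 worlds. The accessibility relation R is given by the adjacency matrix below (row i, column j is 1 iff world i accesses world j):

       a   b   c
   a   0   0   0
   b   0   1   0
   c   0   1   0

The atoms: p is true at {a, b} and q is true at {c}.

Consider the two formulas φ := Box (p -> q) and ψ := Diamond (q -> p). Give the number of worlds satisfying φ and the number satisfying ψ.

For Box (p -> q):
a: no successors, so Box (p -> q) holds vacuously. ✓
b: successors {b}; p -> q there: b:F. ✗
c: successors {b}; p -> q there: b:F. ✗
— 1 world.
For Diamond (q -> p):
a: no successors, so Diamond (q -> p) fails. ✗
b: successors {b}; q -> p there: b:T. ✓
c: successors {b}; q -> p there: b:T. ✓
— 2 worlds.

1 and 2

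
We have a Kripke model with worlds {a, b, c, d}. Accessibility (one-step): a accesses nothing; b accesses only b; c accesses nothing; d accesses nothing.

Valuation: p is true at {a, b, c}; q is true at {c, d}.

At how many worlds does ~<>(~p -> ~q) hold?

a: <>(~p -> ~q) is F. ✓
b: <>(~p -> ~q) is T. ✗
c: <>(~p -> ~q) is F. ✓
d: <>(~p -> ~q) is F. ✓
Satisfying worlds: {a, c, d}.

3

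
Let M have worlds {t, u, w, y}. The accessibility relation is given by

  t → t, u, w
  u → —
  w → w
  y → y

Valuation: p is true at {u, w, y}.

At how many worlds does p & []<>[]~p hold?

1

t: p is F, []<>[]~p is F. ✗
u: p is T, []<>[]~p is T. ✓
w: p is T, []<>[]~p is F. ✗
y: p is T, []<>[]~p is F. ✗
Satisfying worlds: {u}.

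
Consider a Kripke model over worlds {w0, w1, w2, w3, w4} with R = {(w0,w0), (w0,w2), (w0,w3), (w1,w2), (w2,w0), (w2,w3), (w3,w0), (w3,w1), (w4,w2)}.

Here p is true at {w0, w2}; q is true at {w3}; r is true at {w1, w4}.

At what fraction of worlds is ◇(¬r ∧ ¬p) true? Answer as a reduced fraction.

2/5

w0: successors {w0, w2, w3}; ¬r ∧ ¬p there: w0:F, w2:F, w3:T. ✓
w1: successors {w2}; ¬r ∧ ¬p there: w2:F. ✗
w2: successors {w0, w3}; ¬r ∧ ¬p there: w0:F, w3:T. ✓
w3: successors {w0, w1}; ¬r ∧ ¬p there: w0:F, w1:F. ✗
w4: successors {w2}; ¬r ∧ ¬p there: w2:F. ✗
That's 2 of 5 worlds, so 2/5.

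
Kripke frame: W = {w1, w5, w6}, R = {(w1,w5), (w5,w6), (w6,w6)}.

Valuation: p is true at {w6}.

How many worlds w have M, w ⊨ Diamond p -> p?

2

w1: Diamond p is F, p is F. ✓
w5: Diamond p is T, p is F. ✗
w6: Diamond p is T, p is T. ✓
Satisfying worlds: {w1, w6}.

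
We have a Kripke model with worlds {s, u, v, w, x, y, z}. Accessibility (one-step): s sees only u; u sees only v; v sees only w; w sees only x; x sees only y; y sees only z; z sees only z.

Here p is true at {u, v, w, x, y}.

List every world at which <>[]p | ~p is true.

{s, u, v, w, z}

s: <>[]p is T, ~p is T. ✓
u: <>[]p is T, ~p is F. ✓
v: <>[]p is T, ~p is F. ✓
w: <>[]p is T, ~p is F. ✓
x: <>[]p is F, ~p is F. ✗
y: <>[]p is F, ~p is F. ✗
z: <>[]p is F, ~p is T. ✓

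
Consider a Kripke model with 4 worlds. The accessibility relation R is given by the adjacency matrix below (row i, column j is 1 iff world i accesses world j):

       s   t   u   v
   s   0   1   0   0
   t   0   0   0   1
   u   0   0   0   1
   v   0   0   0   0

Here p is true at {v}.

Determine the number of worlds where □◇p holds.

2

s: successors {t}; ◇p there: t:T. ✓
t: successors {v}; ◇p there: v:F. ✗
u: successors {v}; ◇p there: v:F. ✗
v: no successors, so □◇p holds vacuously. ✓
Satisfying worlds: {s, v}.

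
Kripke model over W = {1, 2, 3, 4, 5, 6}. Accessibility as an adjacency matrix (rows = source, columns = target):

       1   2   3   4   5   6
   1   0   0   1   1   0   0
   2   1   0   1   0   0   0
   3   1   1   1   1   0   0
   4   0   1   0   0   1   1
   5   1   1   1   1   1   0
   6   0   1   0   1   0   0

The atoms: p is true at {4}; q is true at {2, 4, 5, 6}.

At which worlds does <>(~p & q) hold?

{3, 4, 5, 6}

1: successors {3, 4}; ~p & q there: 3:F, 4:F. ✗
2: successors {1, 3}; ~p & q there: 1:F, 3:F. ✗
3: successors {1, 2, 3, 4}; ~p & q there: 1:F, 2:T, 3:F, 4:F. ✓
4: successors {2, 5, 6}; ~p & q there: 2:T, 5:T, 6:T. ✓
5: successors {1, 2, 3, 4, 5}; ~p & q there: 1:F, 2:T, 3:F, 4:F, 5:T. ✓
6: successors {2, 4}; ~p & q there: 2:T, 4:F. ✓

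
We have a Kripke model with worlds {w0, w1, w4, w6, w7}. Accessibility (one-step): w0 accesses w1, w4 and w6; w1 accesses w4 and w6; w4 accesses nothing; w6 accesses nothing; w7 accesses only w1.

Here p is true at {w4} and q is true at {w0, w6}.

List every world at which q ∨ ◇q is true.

w0: q is T, ◇q is T. ✓
w1: q is F, ◇q is T. ✓
w4: q is F, ◇q is F. ✗
w6: q is T, ◇q is F. ✓
w7: q is F, ◇q is F. ✗

{w0, w1, w6}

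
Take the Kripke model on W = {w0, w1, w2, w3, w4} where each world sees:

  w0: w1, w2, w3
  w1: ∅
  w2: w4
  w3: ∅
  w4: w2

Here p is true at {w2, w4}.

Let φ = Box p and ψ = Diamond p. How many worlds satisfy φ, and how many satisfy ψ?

For Box p:
w0: successors {w1, w2, w3}; p there: w1:F, w2:T, w3:F. ✗
w1: no successors, so Box p holds vacuously. ✓
w2: successors {w4}; p there: w4:T. ✓
w3: no successors, so Box p holds vacuously. ✓
w4: successors {w2}; p there: w2:T. ✓
— 4 worlds.
For Diamond p:
w0: successors {w1, w2, w3}; p there: w1:F, w2:T, w3:F. ✓
w1: no successors, so Diamond p fails. ✗
w2: successors {w4}; p there: w4:T. ✓
w3: no successors, so Diamond p fails. ✗
w4: successors {w2}; p there: w2:T. ✓
— 3 worlds.

4 and 3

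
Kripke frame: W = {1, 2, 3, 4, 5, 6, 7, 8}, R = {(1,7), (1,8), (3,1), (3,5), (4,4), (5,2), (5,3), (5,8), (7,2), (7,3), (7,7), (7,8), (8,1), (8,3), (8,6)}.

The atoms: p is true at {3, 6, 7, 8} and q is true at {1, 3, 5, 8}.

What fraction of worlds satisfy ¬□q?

5/8

1: □q is F. ✓
2: □q is T. ✗
3: □q is T. ✗
4: □q is F. ✓
5: □q is F. ✓
6: □q is T. ✗
7: □q is F. ✓
8: □q is F. ✓
That's 5 of 8 worlds, so 5/8.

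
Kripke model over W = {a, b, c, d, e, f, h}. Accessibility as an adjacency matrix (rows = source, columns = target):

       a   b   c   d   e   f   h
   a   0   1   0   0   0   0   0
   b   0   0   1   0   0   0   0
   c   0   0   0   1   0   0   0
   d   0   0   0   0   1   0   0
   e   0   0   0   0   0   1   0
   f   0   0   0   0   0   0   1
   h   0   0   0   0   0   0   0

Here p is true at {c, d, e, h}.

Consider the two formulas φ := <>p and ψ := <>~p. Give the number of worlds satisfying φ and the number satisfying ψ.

4 and 2

For <>p:
a: successors {b}; p there: b:F. ✗
b: successors {c}; p there: c:T. ✓
c: successors {d}; p there: d:T. ✓
d: successors {e}; p there: e:T. ✓
e: successors {f}; p there: f:F. ✗
f: successors {h}; p there: h:T. ✓
h: no successors, so <>p fails. ✗
— 4 worlds.
For <>~p:
a: successors {b}; ~p there: b:T. ✓
b: successors {c}; ~p there: c:F. ✗
c: successors {d}; ~p there: d:F. ✗
d: successors {e}; ~p there: e:F. ✗
e: successors {f}; ~p there: f:T. ✓
f: successors {h}; ~p there: h:F. ✗
h: no successors, so <>~p fails. ✗
— 2 worlds.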